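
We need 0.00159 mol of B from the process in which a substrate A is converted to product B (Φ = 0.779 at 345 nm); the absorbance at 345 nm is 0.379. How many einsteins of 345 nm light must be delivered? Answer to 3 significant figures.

Photons that must be absorbed: 0.00159 / 0.779 = 0.002041 mol.
Fraction absorbed: 1 − 10^(−0.379) = 0.5822.
Incident photons needed: 0.002041 / 0.5822 = 0.003506 mol.

0.00351 einstein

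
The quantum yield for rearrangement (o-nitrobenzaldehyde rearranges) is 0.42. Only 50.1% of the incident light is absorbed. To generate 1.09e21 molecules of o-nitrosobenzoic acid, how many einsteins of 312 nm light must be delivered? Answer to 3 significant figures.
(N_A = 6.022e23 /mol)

Product: 1.09e21 / 6.022e23 = 0.001810 mol.
Photons that must be absorbed: 0.001810 / 0.42 = 0.004310 mol.
Incident photons needed: 0.004310 / 0.501 = 0.008603 mol.

0.00860 einstein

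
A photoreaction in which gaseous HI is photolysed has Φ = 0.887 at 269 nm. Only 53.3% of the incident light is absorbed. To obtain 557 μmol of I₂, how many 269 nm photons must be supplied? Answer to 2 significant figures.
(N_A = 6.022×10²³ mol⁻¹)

Product: 557 μmol = 5.57×10⁻⁴ mol.
Photons that must be absorbed: 5.57×10⁻⁴ / 0.887 = 6.280×10⁻⁴ mol.
Incident photons needed: 6.280×10⁻⁴ / 0.533 = 0.001178 mol.
Photon count: 0.001178 × 6.022×10²³ = 7.1×10²⁰.

7.1×10²⁰ photons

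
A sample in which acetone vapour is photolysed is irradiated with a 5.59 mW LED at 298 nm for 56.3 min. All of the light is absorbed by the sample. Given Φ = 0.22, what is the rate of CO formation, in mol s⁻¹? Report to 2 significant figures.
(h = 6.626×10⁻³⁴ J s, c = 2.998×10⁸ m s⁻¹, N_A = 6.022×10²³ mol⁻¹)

Photon energy at 298 nm: hc/λ = (6.626×10⁻³⁴)(2.998×10⁸)/(298×10⁻⁹) = 6.666×10⁻¹⁹ J.
Energy delivered: (5.59 mW)(3378 s) = 18.88 J.
Photons incident: 18.88 / 6.666×10⁻¹⁹ = 2.832×10¹⁹, i.e. 2.832×10¹⁹/6.022×10²³ = 4.703×10⁻⁵ mol.
Product formed: 0.22 × 4.703×10⁻⁵ = 1.035×10⁻⁵ mol.
Rate: 1.035×10⁻⁵ / 3378 s = 3.1×10⁻⁹ mol s⁻¹.

3.1×10⁻⁹ mol s⁻¹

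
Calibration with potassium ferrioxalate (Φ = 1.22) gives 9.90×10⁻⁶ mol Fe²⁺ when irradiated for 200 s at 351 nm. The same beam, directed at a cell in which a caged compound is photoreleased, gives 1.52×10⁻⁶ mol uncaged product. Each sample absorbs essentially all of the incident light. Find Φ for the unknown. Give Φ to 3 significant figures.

Φ = 0.187

Photons absorbed by the actinometer: 9.90×10⁻⁶ / 1.22 = 8.115×10⁻⁶ mol.
Φ(unknown) = 1.52×10⁻⁶ / 8.115×10⁻⁶ = 0.187.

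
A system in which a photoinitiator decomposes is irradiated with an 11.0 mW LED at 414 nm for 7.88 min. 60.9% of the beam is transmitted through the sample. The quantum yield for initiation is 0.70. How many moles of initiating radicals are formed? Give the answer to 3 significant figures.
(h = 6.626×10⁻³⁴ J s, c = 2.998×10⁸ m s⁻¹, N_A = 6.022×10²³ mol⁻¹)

Photon energy at 414 nm: hc/λ = (6.626×10⁻³⁴)(2.998×10⁸)/(414×10⁻⁹) = 4.798×10⁻¹⁹ J.
Energy delivered: (11.0 mW)(472.8 s) = 5.201 J.
Photons incident: 5.201 / 4.798×10⁻¹⁹ = 1.084×10¹⁹, i.e. 1.084×10¹⁹/6.022×10²³ = 1.800×10⁻⁵ mol.
Fraction absorbed: 1 − 60.9/100 = 0.3910.
Photons absorbed: 0.3910 × 1.800×10⁻⁵ = 7.038×10⁻⁶ mol.
Product: Φ × n_abs = 0.70 × 7.038×10⁻⁶ = 4.927×10⁻⁶ mol.

4.93×10⁻⁶ mol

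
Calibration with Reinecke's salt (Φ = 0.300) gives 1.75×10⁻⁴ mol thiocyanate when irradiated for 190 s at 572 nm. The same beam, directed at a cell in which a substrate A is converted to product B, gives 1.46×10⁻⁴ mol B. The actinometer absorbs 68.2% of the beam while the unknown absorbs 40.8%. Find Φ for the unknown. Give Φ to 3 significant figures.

Photons absorbed by the actinometer: 1.75×10⁻⁴ / 0.300 = 5.833×10⁻⁴ mol.
Incident flux: 5.833×10⁻⁴ / 0.682 = 8.553×10⁻⁴ einstein.
Absorbed by unknown: 0.408 × 8.553×10⁻⁴ = 3.490×10⁻⁴ mol.
Φ(unknown) = 1.46×10⁻⁴ / 3.490×10⁻⁴ = 0.418.

Φ = 0.418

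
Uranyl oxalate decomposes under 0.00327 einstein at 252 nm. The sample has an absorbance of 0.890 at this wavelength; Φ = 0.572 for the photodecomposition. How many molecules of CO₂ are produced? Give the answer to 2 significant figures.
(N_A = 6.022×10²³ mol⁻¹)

9.8×10²⁰ molecules

Fraction absorbed: 1 − 10^(−0.890) = 0.8712.
Photons absorbed: 0.8712 × 0.00327 = 0.002849 mol.
Product: Φ × n_abs = 0.572 × 0.002849 = 0.001630 mol.
As a count: 0.001630 × 6.022×10²³ = 9.8×10²⁰.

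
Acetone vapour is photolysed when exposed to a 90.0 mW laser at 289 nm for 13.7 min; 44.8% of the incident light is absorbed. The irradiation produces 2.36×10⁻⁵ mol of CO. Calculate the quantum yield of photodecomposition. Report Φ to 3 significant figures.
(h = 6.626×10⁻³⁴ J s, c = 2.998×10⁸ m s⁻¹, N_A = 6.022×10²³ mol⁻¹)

Photon energy at 289 nm: hc/λ = (6.626×10⁻³⁴)(2.998×10⁸)/(289×10⁻⁹) = 6.874×10⁻¹⁹ J.
Energy delivered: (90.0 mW)(822 s) = 73.98 J.
Photons incident: 73.98 / 6.874×10⁻¹⁹ = 1.076×10²⁰, i.e. 1.076×10²⁰/6.022×10²³ = 1.787×10⁻⁴ mol.
Photons absorbed: 0.448 × 1.787×10⁻⁴ = 8.006×10⁻⁵ mol.
Φ = 2.36×10⁻⁵ mol / 8.006×10⁻⁵ mol photons = 0.295.

Φ = 0.295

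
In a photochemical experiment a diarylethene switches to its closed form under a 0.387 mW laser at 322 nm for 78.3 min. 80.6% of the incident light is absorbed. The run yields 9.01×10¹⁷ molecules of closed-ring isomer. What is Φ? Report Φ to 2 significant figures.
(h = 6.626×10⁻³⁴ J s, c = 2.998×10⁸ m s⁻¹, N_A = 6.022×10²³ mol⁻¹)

Φ = 0.38

Product: 9.01×10¹⁷ / 6.022×10²³ = 1.496×10⁻⁶ mol.
Photon energy at 322 nm: hc/λ = (6.626×10⁻³⁴)(2.998×10⁸)/(322×10⁻⁹) = 6.169×10⁻¹⁹ J.
Energy delivered: (0.387 mW)(4698 s) = 1.818 J.
Photons incident: 1.818 / 6.169×10⁻¹⁹ = 2.947×10¹⁸, i.e. 2.947×10¹⁸/6.022×10²³ = 4.894×10⁻⁶ mol.
Photons absorbed: 0.806 × 4.894×10⁻⁶ = 3.945×10⁻⁶ mol.
Φ = 1.496×10⁻⁶ mol / 3.945×10⁻⁶ mol photons = 0.38.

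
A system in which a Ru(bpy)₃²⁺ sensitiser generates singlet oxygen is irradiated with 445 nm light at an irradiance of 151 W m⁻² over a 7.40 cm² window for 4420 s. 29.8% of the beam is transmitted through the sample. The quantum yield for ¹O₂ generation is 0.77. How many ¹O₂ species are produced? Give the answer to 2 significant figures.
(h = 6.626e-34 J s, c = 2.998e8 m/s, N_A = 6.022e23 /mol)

Photon energy at 445 nm: hc/λ = (6.626e-34)(2.998e8)/(445e-9) = 4.464e-19 J.
Energy delivered: (151 W m⁻²)(7.40e-4 m²)(4420 s) = 493.9 J.
Photons incident: 493.9 / 4.464e-19 = 1.106e21, i.e. 1.106e21/6.022e23 = 0.001837 mol.
Fraction absorbed: 1 − 29.8/100 = 0.7020.
Photons absorbed: 0.7020 × 0.001837 = 0.001290 mol.
Product: Φ × n_abs = 0.77 × 0.001290 = 9.933e-4 mol.
As a count: 9.933e-4 × 6.022e23 = 6.0e20.

6.0e20 species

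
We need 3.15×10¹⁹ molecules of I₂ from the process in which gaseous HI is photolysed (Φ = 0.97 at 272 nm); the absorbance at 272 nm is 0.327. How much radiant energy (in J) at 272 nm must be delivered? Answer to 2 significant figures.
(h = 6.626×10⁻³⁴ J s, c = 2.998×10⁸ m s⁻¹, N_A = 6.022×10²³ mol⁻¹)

Product: 3.15×10¹⁹ / 6.022×10²³ = 5.231×10⁻⁵ mol.
Photons that must be absorbed: 5.231×10⁻⁵ / 0.97 = 5.393×10⁻⁵ mol.
Fraction absorbed: 1 − 10^(−0.327) = 0.5290.
Incident photons needed: 5.393×10⁻⁵ / 0.5290 = 1.019×10⁻⁴ mol.
Photon energy: hc/λ = 7.303×10⁻¹⁹ J; per mole, 4.398×10⁵ J mol⁻¹.
Energy required: 1.019×10⁻⁴ × 4.398×10⁵ = 45 J.

45 J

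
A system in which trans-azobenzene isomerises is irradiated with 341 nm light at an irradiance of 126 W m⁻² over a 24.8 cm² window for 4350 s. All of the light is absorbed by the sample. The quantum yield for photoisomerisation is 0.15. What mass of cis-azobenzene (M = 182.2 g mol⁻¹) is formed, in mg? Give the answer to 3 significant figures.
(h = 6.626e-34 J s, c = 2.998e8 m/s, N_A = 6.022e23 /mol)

106 mg

Photon energy at 341 nm: hc/λ = (6.626e-34)(2.998e8)/(341e-9) = 5.825e-19 J.
Energy delivered: (126 W m⁻²)(24.8e-4 m²)(4350 s) = 1359 J.
Photons incident: 1359 / 5.825e-19 = 2.333e21, i.e. 2.333e21/6.022e23 = 0.003874 mol.
Product: Φ × n_abs = 0.15 × 0.003874 = 5.811e-4 mol.
Mass: 5.811e-4 × 182.2 = 0.1059 g = 106 mg.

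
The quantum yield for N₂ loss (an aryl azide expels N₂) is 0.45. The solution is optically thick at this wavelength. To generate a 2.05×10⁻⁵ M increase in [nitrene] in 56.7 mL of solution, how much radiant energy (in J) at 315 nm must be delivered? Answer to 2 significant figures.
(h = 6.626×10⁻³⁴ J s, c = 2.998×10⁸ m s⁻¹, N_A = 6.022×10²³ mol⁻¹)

Product: (2.05×10⁻⁵ M)(0.0567 L) = 1.162×10⁻⁶ mol.
Photons that must be absorbed: 1.162×10⁻⁶ / 0.45 = 2.582×10⁻⁶ mol.
Photon energy: hc/λ = 6.306×10⁻¹⁹ J; per mole, 3.797×10⁵ J mol⁻¹.
Energy required: 2.582×10⁻⁶ × 3.797×10⁵ = 0.98 J.

0.98 J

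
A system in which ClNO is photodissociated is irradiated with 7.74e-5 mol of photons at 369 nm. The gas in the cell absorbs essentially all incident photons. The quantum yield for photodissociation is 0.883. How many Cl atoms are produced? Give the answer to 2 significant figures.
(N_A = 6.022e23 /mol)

Product: Φ × n_abs = 0.883 × 7.74e-5 = 6.834e-5 mol.
As a count: 6.834e-5 × 6.022e23 = 4.1e19.

4.1e19 atoms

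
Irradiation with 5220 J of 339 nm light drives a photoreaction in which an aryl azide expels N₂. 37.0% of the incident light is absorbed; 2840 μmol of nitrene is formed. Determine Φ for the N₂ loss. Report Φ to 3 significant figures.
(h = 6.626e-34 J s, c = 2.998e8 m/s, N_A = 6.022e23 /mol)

Product: 2840 μmol = 0.00284 mol.
Photon energy at 339 nm: hc/λ = (6.626e-34)(2.998e8)/(339e-9) = 5.860e-19 J.
Photons incident: 5220 / 5.860e-19 = 8.908e21, i.e. 8.908e21/6.022e23 = 0.01479 mol.
Photons absorbed: 0.370 × 0.01479 = 0.005472 mol.
Φ = 0.00284 mol / 0.005472 mol photons = 0.519.

Φ = 0.519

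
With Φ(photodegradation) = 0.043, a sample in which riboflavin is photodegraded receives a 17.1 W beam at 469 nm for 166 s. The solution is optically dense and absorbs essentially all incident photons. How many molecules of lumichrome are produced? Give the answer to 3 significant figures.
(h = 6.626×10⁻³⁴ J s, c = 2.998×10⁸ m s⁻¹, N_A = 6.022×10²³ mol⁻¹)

2.88×10²⁰ molecules

Photon energy at 469 nm: hc/λ = (6.626×10⁻³⁴)(2.998×10⁸)/(469×10⁻⁹) = 4.236×10⁻¹⁹ J.
Energy delivered: (17.1 W)(166 s) = 2839 J.
Photons incident: 2839 / 4.236×10⁻¹⁹ = 6.702×10²¹, i.e. 6.702×10²¹/6.022×10²³ = 0.01113 mol.
Product: Φ × n_abs = 0.043 × 0.01113 = 4.786×10⁻⁴ mol.
As a count: 4.786×10⁻⁴ × 6.022×10²³ = 2.88×10²⁰.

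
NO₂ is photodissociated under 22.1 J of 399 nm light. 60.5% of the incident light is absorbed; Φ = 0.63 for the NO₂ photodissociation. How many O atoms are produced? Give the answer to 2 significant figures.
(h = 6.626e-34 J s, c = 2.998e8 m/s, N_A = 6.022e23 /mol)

Photon energy at 399 nm: hc/λ = (6.626e-34)(2.998e8)/(399e-9) = 4.979e-19 J.
Photons incident: 22.1 / 4.979e-19 = 4.439e19, i.e. 4.439e19/6.022e23 = 7.371e-5 mol.
Photons absorbed: 0.605 × 7.371e-5 = 4.459e-5 mol.
Product: Φ × n_abs = 0.63 × 4.459e-5 = 2.809e-5 mol.
As a count: 2.809e-5 × 6.022e23 = 1.7e19.

1.7e19 atoms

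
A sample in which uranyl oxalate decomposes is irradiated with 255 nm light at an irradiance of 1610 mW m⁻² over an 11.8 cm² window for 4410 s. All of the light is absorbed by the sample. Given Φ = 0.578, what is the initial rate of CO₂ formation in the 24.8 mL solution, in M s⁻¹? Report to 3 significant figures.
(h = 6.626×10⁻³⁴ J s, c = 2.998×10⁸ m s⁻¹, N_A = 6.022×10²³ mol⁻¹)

Photon energy at 255 nm: hc/λ = (6.626×10⁻³⁴)(2.998×10⁸)/(255×10⁻⁹) = 7.790×10⁻¹⁹ J.
Energy delivered: (1610 mW m⁻²)(11.8×10⁻⁴ m²)(4410 s) = 8.378 J.
Photons incident: 8.378 / 7.790×10⁻¹⁹ = 1.075×10¹⁹, i.e. 1.075×10¹⁹/6.022×10²³ = 1.785×10⁻⁵ mol.
Product formed: 0.578 × 1.785×10⁻⁵ = 1.032×10⁻⁵ mol.
Rate: 1.032×10⁻⁵ mol / (4410 s × 0.0248 L) = 9.44×10⁻⁸ M s⁻¹.

9.44×10⁻⁸ M s⁻¹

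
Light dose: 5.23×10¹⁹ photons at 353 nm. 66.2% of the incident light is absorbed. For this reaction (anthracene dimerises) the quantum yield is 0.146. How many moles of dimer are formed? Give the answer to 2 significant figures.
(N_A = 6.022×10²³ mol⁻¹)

8.4×10⁻⁶ mol

Moles of photons: 5.23×10¹⁹ / 6.022×10²³ = 8.685×10⁻⁵ mol.
Photons absorbed: 0.662 × 8.685×10⁻⁵ = 5.749×10⁻⁵ mol.
Product: Φ × n_abs = 0.146 × 5.749×10⁻⁵ = 8.394×10⁻⁶ mol.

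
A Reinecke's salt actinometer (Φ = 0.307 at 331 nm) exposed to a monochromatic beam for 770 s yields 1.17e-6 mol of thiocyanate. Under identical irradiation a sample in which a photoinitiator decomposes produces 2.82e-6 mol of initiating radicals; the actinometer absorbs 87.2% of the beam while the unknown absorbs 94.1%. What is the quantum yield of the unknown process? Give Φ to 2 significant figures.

Photons absorbed by the actinometer: 1.17e-6 / 0.307 = 3.811e-6 mol.
Incident flux: 3.811e-6 / 0.872 = 4.370e-6 einstein.
Absorbed by unknown: 0.941 × 4.370e-6 = 4.112e-6 mol.
Φ(unknown) = 2.82e-6 / 4.112e-6 = 0.69.

Φ = 0.69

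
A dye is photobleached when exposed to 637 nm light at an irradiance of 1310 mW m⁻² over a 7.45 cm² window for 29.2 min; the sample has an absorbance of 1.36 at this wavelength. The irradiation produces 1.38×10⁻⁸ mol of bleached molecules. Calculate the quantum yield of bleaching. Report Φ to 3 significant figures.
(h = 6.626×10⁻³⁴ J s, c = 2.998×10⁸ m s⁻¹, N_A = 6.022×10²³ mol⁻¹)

Photon energy at 637 nm: hc/λ = (6.626×10⁻³⁴)(2.998×10⁸)/(637×10⁻⁹) = 3.118×10⁻¹⁹ J.
Energy delivered: (1310 mW m⁻²)(7.45×10⁻⁴ m²)(1752 s) = 1.710 J.
Photons incident: 1.710 / 3.118×10⁻¹⁹ = 5.484×10¹⁸, i.e. 5.484×10¹⁸/6.022×10²³ = 9.107×10⁻⁶ mol.
Fraction absorbed: 1 − 10^(−1.36) = 0.9563.
Photons absorbed: 0.9563 × 9.107×10⁻⁶ = 8.709×10⁻⁶ mol.
Φ = 1.38×10⁻⁸ mol / 8.709×10⁻⁶ mol photons = 0.00158.

Φ = 0.00158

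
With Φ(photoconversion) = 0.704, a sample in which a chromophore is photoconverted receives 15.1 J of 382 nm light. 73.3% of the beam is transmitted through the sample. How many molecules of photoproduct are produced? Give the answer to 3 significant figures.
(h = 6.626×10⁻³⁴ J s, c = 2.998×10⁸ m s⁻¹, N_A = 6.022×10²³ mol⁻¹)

Photon energy at 382 nm: hc/λ = (6.626×10⁻³⁴)(2.998×10⁸)/(382×10⁻⁹) = 5.200×10⁻¹⁹ J.
Photons incident: 15.1 / 5.200×10⁻¹⁹ = 2.904×10¹⁹, i.e. 2.904×10¹⁹/6.022×10²³ = 4.822×10⁻⁵ mol.
Fraction absorbed: 1 − 73.3/100 = 0.2670.
Photons absorbed: 0.2670 × 4.822×10⁻⁵ = 1.287×10⁻⁵ mol.
Product: Φ × n_abs = 0.704 × 1.287×10⁻⁵ = 9.060×10⁻⁶ mol.
As a count: 9.060×10⁻⁶ × 6.022×10²³ = 5.46×10¹⁸.

5.46×10¹⁸ molecules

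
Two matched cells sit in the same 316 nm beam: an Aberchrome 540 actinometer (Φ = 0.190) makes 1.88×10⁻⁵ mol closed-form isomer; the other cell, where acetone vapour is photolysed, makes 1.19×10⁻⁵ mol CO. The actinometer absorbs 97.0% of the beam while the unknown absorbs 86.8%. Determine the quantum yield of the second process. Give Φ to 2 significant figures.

Φ = 0.13

Photons absorbed by the actinometer: 1.88×10⁻⁵ / 0.190 = 9.895×10⁻⁵ mol.
Incident flux: 9.895×10⁻⁵ / 0.970 = 1.020×10⁻⁴ einstein.
Absorbed by unknown: 0.868 × 1.020×10⁻⁴ = 8.854×10⁻⁵ mol.
Φ(unknown) = 1.19×10⁻⁵ / 8.854×10⁻⁵ = 0.13.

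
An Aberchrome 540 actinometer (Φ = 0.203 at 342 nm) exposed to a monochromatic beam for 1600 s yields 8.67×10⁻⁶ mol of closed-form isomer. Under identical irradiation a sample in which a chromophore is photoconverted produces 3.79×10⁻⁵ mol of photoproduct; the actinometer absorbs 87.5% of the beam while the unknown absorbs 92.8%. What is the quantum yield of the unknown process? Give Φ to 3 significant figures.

Φ = 0.837

Photons absorbed by the actinometer: 8.67×10⁻⁶ / 0.203 = 4.271×10⁻⁵ mol.
Incident flux: 4.271×10⁻⁵ / 0.875 = 4.881×10⁻⁵ einstein.
Absorbed by unknown: 0.928 × 4.881×10⁻⁵ = 4.530×10⁻⁵ mol.
Φ(unknown) = 3.79×10⁻⁵ / 4.530×10⁻⁵ = 0.837.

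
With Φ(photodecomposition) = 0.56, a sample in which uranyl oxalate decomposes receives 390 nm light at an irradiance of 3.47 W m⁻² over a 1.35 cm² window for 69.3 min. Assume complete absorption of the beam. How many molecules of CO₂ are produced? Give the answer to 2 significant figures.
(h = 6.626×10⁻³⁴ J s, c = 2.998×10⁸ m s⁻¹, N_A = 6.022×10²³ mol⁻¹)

2.1×10¹⁸ molecules

Photon energy at 390 nm: hc/λ = (6.626×10⁻³⁴)(2.998×10⁸)/(390×10⁻⁹) = 5.094×10⁻¹⁹ J.
Energy delivered: (3.47 W m⁻²)(1.35×10⁻⁴ m²)(4158 s) = 1.948 J.
Photons incident: 1.948 / 5.094×10⁻¹⁹ = 3.824×10¹⁸, i.e. 3.824×10¹⁸/6.022×10²³ = 6.350×10⁻⁶ mol.
Product: Φ × n_abs = 0.56 × 6.350×10⁻⁶ = 3.556×10⁻⁶ mol.
As a count: 3.556×10⁻⁶ × 6.022×10²³ = 2.1×10¹⁸.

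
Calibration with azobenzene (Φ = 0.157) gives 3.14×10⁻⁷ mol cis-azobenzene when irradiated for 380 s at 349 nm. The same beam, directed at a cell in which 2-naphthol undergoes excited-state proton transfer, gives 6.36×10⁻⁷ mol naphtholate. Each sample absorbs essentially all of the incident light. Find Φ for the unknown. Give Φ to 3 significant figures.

Φ = 0.318

Photons absorbed by the actinometer: 3.14×10⁻⁷ / 0.157 = 2.000×10⁻⁶ mol.
Φ(unknown) = 6.36×10⁻⁷ / 2.000×10⁻⁶ = 0.318.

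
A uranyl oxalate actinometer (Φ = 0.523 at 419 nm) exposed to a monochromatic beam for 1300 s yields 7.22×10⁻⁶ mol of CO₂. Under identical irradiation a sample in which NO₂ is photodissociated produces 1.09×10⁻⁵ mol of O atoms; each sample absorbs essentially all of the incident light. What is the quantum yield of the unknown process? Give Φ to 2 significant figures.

Φ = 0.79

Photons absorbed by the actinometer: 7.22×10⁻⁶ / 0.523 = 1.380×10⁻⁵ mol.
Φ(unknown) = 1.09×10⁻⁵ / 1.380×10⁻⁵ = 0.79.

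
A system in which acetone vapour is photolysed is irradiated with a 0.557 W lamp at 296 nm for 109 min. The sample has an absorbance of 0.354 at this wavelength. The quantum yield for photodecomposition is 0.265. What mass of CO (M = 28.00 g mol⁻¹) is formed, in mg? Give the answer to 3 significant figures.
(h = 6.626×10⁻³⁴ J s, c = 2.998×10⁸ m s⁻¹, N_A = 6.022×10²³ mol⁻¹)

Photon energy at 296 nm: hc/λ = (6.626×10⁻³⁴)(2.998×10⁸)/(296×10⁻⁹) = 6.711×10⁻¹⁹ J.
Energy delivered: (0.557 W)(6540 s) = 3643 J.
Photons incident: 3643 / 6.711×10⁻¹⁹ = 5.428×10²¹, i.e. 5.428×10²¹/6.022×10²³ = 0.009014 mol.
Fraction absorbed: 1 − 10^(−0.354) = 0.5574.
Photons absorbed: 0.5574 × 0.009014 = 0.005024 mol.
Product: Φ × n_abs = 0.265 × 0.005024 = 0.001331 mol.
Mass: 0.001331 × 28.00 = 0.03727 g = 37.3 mg.

37.3 mg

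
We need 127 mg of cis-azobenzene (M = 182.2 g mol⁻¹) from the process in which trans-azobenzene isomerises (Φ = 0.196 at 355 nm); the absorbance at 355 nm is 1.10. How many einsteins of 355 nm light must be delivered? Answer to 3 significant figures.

0.00386 einstein

Product: 127 mg / 182.2 g mol⁻¹ = 6.970×10⁻⁴ mol.
Photons that must be absorbed: 6.970×10⁻⁴ / 0.196 = 0.003556 mol.
Fraction absorbed: 1 − 10^(−1.10) = 0.9206.
Incident photons needed: 0.003556 / 0.9206 = 0.003863 mol.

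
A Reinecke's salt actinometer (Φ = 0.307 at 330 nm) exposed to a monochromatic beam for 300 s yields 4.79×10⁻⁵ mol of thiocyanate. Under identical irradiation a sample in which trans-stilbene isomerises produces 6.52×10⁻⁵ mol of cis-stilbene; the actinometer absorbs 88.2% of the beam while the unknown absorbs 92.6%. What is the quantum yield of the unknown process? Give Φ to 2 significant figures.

Φ = 0.40

Photons absorbed by the actinometer: 4.79×10⁻⁵ / 0.307 = 1.560×10⁻⁴ mol.
Incident flux: 1.560×10⁻⁴ / 0.882 = 1.769×10⁻⁴ einstein.
Absorbed by unknown: 0.926 × 1.769×10⁻⁴ = 1.638×10⁻⁴ mol.
Φ(unknown) = 6.52×10⁻⁵ / 1.638×10⁻⁴ = 0.40.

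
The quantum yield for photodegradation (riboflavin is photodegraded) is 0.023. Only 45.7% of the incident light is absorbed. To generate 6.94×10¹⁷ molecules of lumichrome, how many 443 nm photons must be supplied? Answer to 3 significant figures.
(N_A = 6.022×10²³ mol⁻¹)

6.60×10¹⁹ photons

Product: 6.94×10¹⁷ / 6.022×10²³ = 1.152×10⁻⁶ mol.
Photons that must be absorbed: 1.152×10⁻⁶ / 0.023 = 5.009×10⁻⁵ mol.
Incident photons needed: 5.009×10⁻⁵ / 0.457 = 1.096×10⁻⁴ mol.
Photon count: 1.096×10⁻⁴ × 6.022×10²³ = 6.60×10¹⁹.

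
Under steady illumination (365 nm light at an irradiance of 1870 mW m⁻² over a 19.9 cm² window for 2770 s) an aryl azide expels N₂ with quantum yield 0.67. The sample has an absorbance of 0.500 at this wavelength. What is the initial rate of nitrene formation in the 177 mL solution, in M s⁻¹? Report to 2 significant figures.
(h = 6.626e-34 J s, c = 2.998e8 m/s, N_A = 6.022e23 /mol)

Photon energy at 365 nm: hc/λ = (6.626e-34)(2.998e8)/(365e-9) = 5.442e-19 J.
Energy delivered: (1870 mW m⁻²)(19.9e-4 m²)(2770 s) = 10.31 J.
Photons incident: 10.31 / 5.442e-19 = 1.895e19, i.e. 1.895e19/6.022e23 = 3.147e-5 mol.
Fraction absorbed: 1 − 10^(−0.500) = 0.6838.
Photons absorbed: 0.6838 × 3.147e-5 = 2.152e-5 mol.
Product formed: 0.67 × 2.152e-5 = 1.442e-5 mol.
Rate: 1.442e-5 mol / (2770 s × 0.177 L) = 2.9e-8 M s⁻¹.

2.9e-8 M s⁻¹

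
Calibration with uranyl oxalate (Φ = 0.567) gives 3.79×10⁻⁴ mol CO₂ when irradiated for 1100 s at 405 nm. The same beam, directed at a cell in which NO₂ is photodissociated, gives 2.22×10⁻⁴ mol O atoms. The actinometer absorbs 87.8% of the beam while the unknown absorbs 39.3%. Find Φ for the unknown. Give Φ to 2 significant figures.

Φ = 0.74

Photons absorbed by the actinometer: 3.79×10⁻⁴ / 0.567 = 6.684×10⁻⁴ mol.
Incident flux: 6.684×10⁻⁴ / 0.878 = 7.613×10⁻⁴ einstein.
Absorbed by unknown: 0.393 × 7.613×10⁻⁴ = 2.992×10⁻⁴ mol.
Φ(unknown) = 2.22×10⁻⁴ / 2.992×10⁻⁴ = 0.74.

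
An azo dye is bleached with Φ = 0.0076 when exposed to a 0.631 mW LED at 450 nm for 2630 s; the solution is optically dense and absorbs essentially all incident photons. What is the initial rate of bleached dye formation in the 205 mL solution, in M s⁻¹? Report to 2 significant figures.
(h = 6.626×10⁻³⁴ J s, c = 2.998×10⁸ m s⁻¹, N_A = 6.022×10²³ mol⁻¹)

Photon energy at 450 nm: hc/λ = (6.626×10⁻³⁴)(2.998×10⁸)/(450×10⁻⁹) = 4.414×10⁻¹⁹ J.
Energy delivered: (0.631 mW)(2630 s) = 1.660 J.
Photons incident: 1.660 / 4.414×10⁻¹⁹ = 3.761×10¹⁸, i.e. 3.761×10¹⁸/6.022×10²³ = 6.245×10⁻⁶ mol.
Product formed: 0.0076 × 6.245×10⁻⁶ = 4.746×10⁻⁸ mol.
Rate: 4.746×10⁻⁸ mol / (2630 s × 0.205 L) = 8.8×10⁻¹¹ M s⁻¹.

8.8×10⁻¹¹ M s⁻¹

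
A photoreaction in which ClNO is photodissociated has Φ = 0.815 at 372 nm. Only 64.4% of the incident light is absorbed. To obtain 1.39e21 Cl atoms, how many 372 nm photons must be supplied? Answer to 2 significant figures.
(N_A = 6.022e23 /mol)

Product: 1.39e21 / 6.022e23 = 0.002308 mol.
Photons that must be absorbed: 0.002308 / 0.815 = 0.002832 mol.
Incident photons needed: 0.002832 / 0.644 = 0.004398 mol.
Photon count: 0.004398 × 6.022e23 = 2.6e21.

2.6e21 photons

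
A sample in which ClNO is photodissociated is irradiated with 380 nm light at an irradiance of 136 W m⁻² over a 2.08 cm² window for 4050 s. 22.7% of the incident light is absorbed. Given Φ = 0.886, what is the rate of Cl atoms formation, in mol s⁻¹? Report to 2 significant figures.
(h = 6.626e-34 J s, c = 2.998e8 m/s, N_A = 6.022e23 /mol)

1.8e-8 mol s⁻¹

Photon energy at 380 nm: hc/λ = (6.626e-34)(2.998e8)/(380e-9) = 5.228e-19 J.
Energy delivered: (136 W m⁻²)(2.08e-4 m²)(4050 s) = 114.6 J.
Photons incident: 114.6 / 5.228e-19 = 2.192e20, i.e. 2.192e20/6.022e23 = 3.640e-4 mol.
Photons absorbed: 0.227 × 3.640e-4 = 8.263e-5 mol.
Product formed: 0.886 × 8.263e-5 = 7.321e-5 mol.
Rate: 7.321e-5 / 4050 s = 1.8e-8 mol s⁻¹.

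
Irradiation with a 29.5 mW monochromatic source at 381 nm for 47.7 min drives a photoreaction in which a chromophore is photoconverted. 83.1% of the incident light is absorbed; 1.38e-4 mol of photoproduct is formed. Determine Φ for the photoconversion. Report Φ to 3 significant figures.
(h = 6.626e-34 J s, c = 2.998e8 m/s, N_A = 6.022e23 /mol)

Photon energy at 381 nm: hc/λ = (6.626e-34)(2.998e8)/(381e-9) = 5.214e-19 J.
Energy delivered: (29.5 mW)(2862 s) = 84.43 J.
Photons incident: 84.43 / 5.214e-19 = 1.619e20, i.e. 1.619e20/6.022e23 = 2.688e-4 mol.
Photons absorbed: 0.831 × 2.688e-4 = 2.234e-4 mol.
Φ = 1.38e-4 mol / 2.234e-4 mol photons = 0.618.

Φ = 0.618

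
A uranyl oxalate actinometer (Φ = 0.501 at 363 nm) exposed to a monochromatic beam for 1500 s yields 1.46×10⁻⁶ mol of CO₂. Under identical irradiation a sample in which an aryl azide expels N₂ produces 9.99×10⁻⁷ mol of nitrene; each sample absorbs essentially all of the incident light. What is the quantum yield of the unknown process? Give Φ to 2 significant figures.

Photons absorbed by the actinometer: 1.46×10⁻⁶ / 0.501 = 2.914×10⁻⁶ mol.
Φ(unknown) = 9.99×10⁻⁷ / 2.914×10⁻⁶ = 0.34.

Φ = 0.34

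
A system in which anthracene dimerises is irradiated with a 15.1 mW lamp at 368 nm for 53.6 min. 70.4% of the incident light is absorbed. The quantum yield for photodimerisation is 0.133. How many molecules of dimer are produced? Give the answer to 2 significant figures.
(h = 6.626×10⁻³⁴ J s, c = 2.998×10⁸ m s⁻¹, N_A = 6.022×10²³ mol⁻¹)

8.4×10¹⁸ molecules

Photon energy at 368 nm: hc/λ = (6.626×10⁻³⁴)(2.998×10⁸)/(368×10⁻⁹) = 5.398×10⁻¹⁹ J.
Energy delivered: (15.1 mW)(3216 s) = 48.56 J.
Photons incident: 48.56 / 5.398×10⁻¹⁹ = 8.996×10¹⁹, i.e. 8.996×10¹⁹/6.022×10²³ = 1.494×10⁻⁴ mol.
Photons absorbed: 0.704 × 1.494×10⁻⁴ = 1.052×10⁻⁴ mol.
Product: Φ × n_abs = 0.133 × 1.052×10⁻⁴ = 1.399×10⁻⁵ mol.
As a count: 1.399×10⁻⁵ × 6.022×10²³ = 8.4×10¹⁸.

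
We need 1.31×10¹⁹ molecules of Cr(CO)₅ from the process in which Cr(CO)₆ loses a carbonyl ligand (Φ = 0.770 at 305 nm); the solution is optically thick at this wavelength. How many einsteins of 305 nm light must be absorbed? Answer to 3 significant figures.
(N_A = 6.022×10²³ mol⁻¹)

Product: 1.31×10¹⁹ / 6.022×10²³ = 2.175×10⁻⁵ mol.
Photons that must be absorbed: 2.175×10⁻⁵ / 0.770 = 2.825×10⁻⁵ mol.

2.83×10⁻⁵ einstein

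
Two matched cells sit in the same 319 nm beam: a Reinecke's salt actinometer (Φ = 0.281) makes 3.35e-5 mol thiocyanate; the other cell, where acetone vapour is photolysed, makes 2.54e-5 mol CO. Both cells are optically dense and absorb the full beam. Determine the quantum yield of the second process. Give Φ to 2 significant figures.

Photons absorbed by the actinometer: 3.35e-5 / 0.281 = 1.192e-4 mol.
Φ(unknown) = 2.54e-5 / 1.192e-4 = 0.21.

Φ = 0.21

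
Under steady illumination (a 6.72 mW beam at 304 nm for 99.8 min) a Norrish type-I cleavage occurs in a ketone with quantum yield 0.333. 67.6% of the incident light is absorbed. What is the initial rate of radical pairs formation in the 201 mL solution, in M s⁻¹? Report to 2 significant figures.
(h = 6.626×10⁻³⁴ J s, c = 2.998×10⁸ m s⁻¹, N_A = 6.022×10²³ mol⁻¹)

Photon energy at 304 nm: hc/λ = (6.626×10⁻³⁴)(2.998×10⁸)/(304×10⁻⁹) = 6.534×10⁻¹⁹ J.
Energy delivered: (6.72 mW)(5988 s) = 40.24 J.
Photons incident: 40.24 / 6.534×10⁻¹⁹ = 6.159×10¹⁹, i.e. 6.159×10¹⁹/6.022×10²³ = 1.023×10⁻⁴ mol.
Photons absorbed: 0.676 × 1.023×10⁻⁴ = 6.915×10⁻⁵ mol.
Product formed: 0.333 × 6.915×10⁻⁵ = 2.303×10⁻⁵ mol.
Rate: 2.303×10⁻⁵ mol / (5988 s × 0.201 L) = 1.9×10⁻⁸ M s⁻¹.

1.9×10⁻⁸ M s⁻¹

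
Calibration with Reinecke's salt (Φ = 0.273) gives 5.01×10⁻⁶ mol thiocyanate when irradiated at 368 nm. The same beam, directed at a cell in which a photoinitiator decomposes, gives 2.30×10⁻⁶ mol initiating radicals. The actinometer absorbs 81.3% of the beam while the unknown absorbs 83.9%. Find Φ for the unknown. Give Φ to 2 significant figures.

Photons absorbed by the actinometer: 5.01×10⁻⁶ / 0.273 = 1.835×10⁻⁵ mol.
Incident flux: 1.835×10⁻⁵ / 0.813 = 2.257×10⁻⁵ einstein.
Absorbed by unknown: 0.839 × 2.257×10⁻⁵ = 1.894×10⁻⁵ mol.
Φ(unknown) = 2.30×10⁻⁶ / 1.894×10⁻⁵ = 0.12.

Φ = 0.12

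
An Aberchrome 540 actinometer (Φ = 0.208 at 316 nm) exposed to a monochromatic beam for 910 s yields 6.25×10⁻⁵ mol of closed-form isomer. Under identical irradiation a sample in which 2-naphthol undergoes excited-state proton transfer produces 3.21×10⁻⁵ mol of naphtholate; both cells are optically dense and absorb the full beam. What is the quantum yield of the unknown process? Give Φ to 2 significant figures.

Φ = 0.11

Photons absorbed by the actinometer: 6.25×10⁻⁵ / 0.208 = 3.005×10⁻⁴ mol.
Φ(unknown) = 3.21×10⁻⁵ / 3.005×10⁻⁴ = 0.11.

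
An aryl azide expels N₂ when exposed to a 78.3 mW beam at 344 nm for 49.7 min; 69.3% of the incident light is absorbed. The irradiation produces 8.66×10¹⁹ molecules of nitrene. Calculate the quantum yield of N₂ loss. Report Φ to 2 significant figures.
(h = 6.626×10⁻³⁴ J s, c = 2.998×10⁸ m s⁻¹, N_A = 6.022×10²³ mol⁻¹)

Product: 8.66×10¹⁹ / 6.022×10²³ = 1.438×10⁻⁴ mol.
Photon energy at 344 nm: hc/λ = (6.626×10⁻³⁴)(2.998×10⁸)/(344×10⁻⁹) = 5.775×10⁻¹⁹ J.
Energy delivered: (78.3 mW)(2982 s) = 233.5 J.
Photons incident: 233.5 / 5.775×10⁻¹⁹ = 4.043×10²⁰, i.e. 4.043×10²⁰/6.022×10²³ = 6.714×10⁻⁴ mol.
Photons absorbed: 0.693 × 6.714×10⁻⁴ = 4.653×10⁻⁴ mol.
Φ = 1.438×10⁻⁴ mol / 4.653×10⁻⁴ mol photons = 0.31.

Φ = 0.31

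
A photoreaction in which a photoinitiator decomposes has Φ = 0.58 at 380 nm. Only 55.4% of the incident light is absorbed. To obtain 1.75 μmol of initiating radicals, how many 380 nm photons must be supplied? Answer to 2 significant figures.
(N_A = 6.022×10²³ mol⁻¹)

3.3×10¹⁸ photons

Product: 1.75 μmol = 1.75×10⁻⁶ mol.
Photons that must be absorbed: 1.75×10⁻⁶ / 0.58 = 3.017×10⁻⁶ mol.
Incident photons needed: 3.017×10⁻⁶ / 0.554 = 5.446×10⁻⁶ mol.
Photon count: 5.446×10⁻⁶ × 6.022×10²³ = 3.3×10¹⁸.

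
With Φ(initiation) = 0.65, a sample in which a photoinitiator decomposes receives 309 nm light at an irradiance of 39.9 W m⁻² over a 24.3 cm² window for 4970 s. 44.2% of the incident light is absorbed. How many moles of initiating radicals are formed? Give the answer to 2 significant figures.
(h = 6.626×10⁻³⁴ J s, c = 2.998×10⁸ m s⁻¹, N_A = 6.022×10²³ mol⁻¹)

3.6×10⁻⁴ mol

Photon energy at 309 nm: hc/λ = (6.626×10⁻³⁴)(2.998×10⁸)/(309×10⁻⁹) = 6.429×10⁻¹⁹ J.
Energy delivered: (39.9 W m⁻²)(24.3×10⁻⁴ m²)(4970 s) = 481.9 J.
Photons incident: 481.9 / 6.429×10⁻¹⁹ = 7.496×10²⁰, i.e. 7.496×10²⁰/6.022×10²³ = 0.001245 mol.
Photons absorbed: 0.442 × 0.001245 = 5.503×10⁻⁴ mol.
Product: Φ × n_abs = 0.65 × 5.503×10⁻⁴ = 3.577×10⁻⁴ mol.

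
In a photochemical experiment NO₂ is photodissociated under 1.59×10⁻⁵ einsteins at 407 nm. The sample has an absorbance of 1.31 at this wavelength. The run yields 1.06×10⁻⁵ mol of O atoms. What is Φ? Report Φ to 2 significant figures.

Fraction absorbed: 1 − 10^(−1.31) = 0.9510.
Photons absorbed: 0.9510 × 1.59×10⁻⁵ = 1.512×10⁻⁵ mol.
Φ = 1.06×10⁻⁵ mol / 1.512×10⁻⁵ mol photons = 0.70.

Φ = 0.70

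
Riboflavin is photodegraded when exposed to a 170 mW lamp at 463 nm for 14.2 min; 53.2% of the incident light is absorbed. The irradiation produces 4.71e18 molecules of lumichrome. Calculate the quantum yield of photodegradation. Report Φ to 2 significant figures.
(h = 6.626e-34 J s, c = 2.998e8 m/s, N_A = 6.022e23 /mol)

Φ = 0.026

Product: 4.71e18 / 6.022e23 = 7.821e-6 mol.
Photon energy at 463 nm: hc/λ = (6.626e-34)(2.998e8)/(463e-9) = 4.290e-19 J.
Energy delivered: (170 mW)(852 s) = 144.8 J.
Photons incident: 144.8 / 4.290e-19 = 3.375e20, i.e. 3.375e20/6.022e23 = 5.604e-4 mol.
Photons absorbed: 0.532 × 5.604e-4 = 2.981e-4 mol.
Φ = 7.821e-6 mol / 2.981e-4 mol photons = 0.026.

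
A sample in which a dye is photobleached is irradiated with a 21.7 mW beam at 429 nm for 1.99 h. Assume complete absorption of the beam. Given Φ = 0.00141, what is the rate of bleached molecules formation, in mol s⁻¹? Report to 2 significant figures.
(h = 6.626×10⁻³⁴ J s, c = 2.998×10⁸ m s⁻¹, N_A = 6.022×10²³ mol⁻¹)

1.1×10⁻¹⁰ mol s⁻¹

Photon energy at 429 nm: hc/λ = (6.626×10⁻³⁴)(2.998×10⁸)/(429×10⁻⁹) = 4.630×10⁻¹⁹ J.
Energy delivered: (21.7 mW)(7164 s) = 155.5 J.
Photons incident: 155.5 / 4.630×10⁻¹⁹ = 3.359×10²⁰, i.e. 3.359×10²⁰/6.022×10²³ = 5.578×10⁻⁴ mol.
Product formed: 0.00141 × 5.578×10⁻⁴ = 7.865×10⁻⁷ mol.
Rate: 7.865×10⁻⁷ / 7164 s = 1.1×10⁻¹⁰ mol s⁻¹.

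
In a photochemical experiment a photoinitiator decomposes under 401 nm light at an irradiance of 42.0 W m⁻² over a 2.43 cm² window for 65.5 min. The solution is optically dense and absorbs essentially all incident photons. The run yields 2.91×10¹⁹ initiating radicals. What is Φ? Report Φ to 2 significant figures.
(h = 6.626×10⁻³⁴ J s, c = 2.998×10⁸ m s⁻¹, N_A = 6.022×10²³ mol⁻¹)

Product: 2.91×10¹⁹ / 6.022×10²³ = 4.832×10⁻⁵ mol.
Photon energy at 401 nm: hc/λ = (6.626×10⁻³⁴)(2.998×10⁸)/(401×10⁻⁹) = 4.954×10⁻¹⁹ J.
Energy delivered: (42.0 W m⁻²)(2.43×10⁻⁴ m²)(3930 s) = 40.11 J.
Photons incident: 40.11 / 4.954×10⁻¹⁹ = 8.096×10¹⁹, i.e. 8.096×10¹⁹/6.022×10²³ = 1.344×10⁻⁴ mol.
Φ = 4.832×10⁻⁵ mol / 1.344×10⁻⁴ mol photons = 0.36.

Φ = 0.36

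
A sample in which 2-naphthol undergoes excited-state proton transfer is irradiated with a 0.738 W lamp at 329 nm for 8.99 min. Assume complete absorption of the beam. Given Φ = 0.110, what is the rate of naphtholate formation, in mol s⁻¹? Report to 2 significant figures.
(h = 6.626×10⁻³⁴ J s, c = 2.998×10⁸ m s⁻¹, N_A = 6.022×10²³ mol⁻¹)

Photon energy at 329 nm: hc/λ = (6.626×10⁻³⁴)(2.998×10⁸)/(329×10⁻⁹) = 6.038×10⁻¹⁹ J.
Energy delivered: (0.738 W)(539.4 s) = 398.1 J.
Photons incident: 398.1 / 6.038×10⁻¹⁹ = 6.593×10²⁰, i.e. 6.593×10²⁰/6.022×10²³ = 0.001095 mol.
Product formed: 0.110 × 0.001095 = 1.205×10⁻⁴ mol.
Rate: 1.205×10⁻⁴ / 539.4 s = 2.2×10⁻⁷ mol s⁻¹.

2.2×10⁻⁷ mol s⁻¹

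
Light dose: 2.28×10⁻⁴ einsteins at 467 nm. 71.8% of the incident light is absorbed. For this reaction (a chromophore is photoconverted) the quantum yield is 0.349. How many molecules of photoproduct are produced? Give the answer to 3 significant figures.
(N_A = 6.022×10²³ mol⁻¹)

Photons absorbed: 0.718 × 2.28×10⁻⁴ = 1.637×10⁻⁴ mol.
Product: Φ × n_abs = 0.349 × 1.637×10⁻⁴ = 5.713×10⁻⁵ mol.
As a count: 5.713×10⁻⁵ × 6.022×10²³ = 3.44×10¹⁹.

3.44×10¹⁹ molecules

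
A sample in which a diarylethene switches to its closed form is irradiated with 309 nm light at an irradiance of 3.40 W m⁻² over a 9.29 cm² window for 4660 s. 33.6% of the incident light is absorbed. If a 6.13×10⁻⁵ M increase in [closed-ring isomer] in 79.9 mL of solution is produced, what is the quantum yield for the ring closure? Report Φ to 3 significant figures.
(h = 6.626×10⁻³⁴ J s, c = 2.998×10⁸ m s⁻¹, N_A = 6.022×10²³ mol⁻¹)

Φ = 0.383

Product: (6.13×10⁻⁵ M)(0.0799 L) = 4.898×10⁻⁶ mol.
Photon energy at 309 nm: hc/λ = (6.626×10⁻³⁴)(2.998×10⁸)/(309×10⁻⁹) = 6.429×10⁻¹⁹ J.
Energy delivered: (3.40 W m⁻²)(9.29×10⁻⁴ m²)(4660 s) = 14.72 J.
Photons incident: 14.72 / 6.429×10⁻¹⁹ = 2.290×10¹⁹, i.e. 2.290×10¹⁹/6.022×10²³ = 3.803×10⁻⁵ mol.
Photons absorbed: 0.336 × 3.803×10⁻⁵ = 1.278×10⁻⁵ mol.
Φ = 4.898×10⁻⁶ mol / 1.278×10⁻⁵ mol photons = 0.383.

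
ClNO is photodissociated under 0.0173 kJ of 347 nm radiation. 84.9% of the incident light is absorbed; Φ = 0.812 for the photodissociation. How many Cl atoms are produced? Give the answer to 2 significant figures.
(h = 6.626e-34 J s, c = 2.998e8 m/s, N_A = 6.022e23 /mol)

Photon energy at 347 nm: hc/λ = (6.626e-34)(2.998e8)/(347e-9) = 5.725e-19 J.
Incident energy: 0.0173 kJ = 17.3 J.
Photons incident: 17.3 / 5.725e-19 = 3.022e19, i.e. 3.022e19/6.022e23 = 5.018e-5 mol.
Photons absorbed: 0.849 × 5.018e-5 = 4.260e-5 mol.
Product: Φ × n_abs = 0.812 × 4.260e-5 = 3.459e-5 mol.
As a count: 3.459e-5 × 6.022e23 = 2.1e19.

2.1e19 atoms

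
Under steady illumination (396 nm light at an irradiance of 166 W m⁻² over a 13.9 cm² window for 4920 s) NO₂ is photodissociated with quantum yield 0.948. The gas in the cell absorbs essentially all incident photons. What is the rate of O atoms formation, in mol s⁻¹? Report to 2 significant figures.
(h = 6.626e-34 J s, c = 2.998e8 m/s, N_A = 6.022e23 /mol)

7.2e-7 mol s⁻¹

Photon energy at 396 nm: hc/λ = (6.626e-34)(2.998e8)/(396e-9) = 5.016e-19 J.
Energy delivered: (166 W m⁻²)(13.9e-4 m²)(4920 s) = 1135 J.
Photons incident: 1135 / 5.016e-19 = 2.263e21, i.e. 2.263e21/6.022e23 = 0.003758 mol.
Product formed: 0.948 × 0.003758 = 0.003563 mol.
Rate: 0.003563 / 4920 s = 7.2e-7 mol s⁻¹.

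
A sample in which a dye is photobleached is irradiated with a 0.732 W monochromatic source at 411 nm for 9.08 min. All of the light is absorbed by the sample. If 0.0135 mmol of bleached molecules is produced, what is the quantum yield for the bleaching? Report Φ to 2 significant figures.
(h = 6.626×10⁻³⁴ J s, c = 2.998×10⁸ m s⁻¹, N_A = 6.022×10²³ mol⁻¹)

Φ = 0.0099

Product: 0.0135 mmol = 1.35×10⁻⁵ mol.
Photon energy at 411 nm: hc/λ = (6.626×10⁻³⁴)(2.998×10⁸)/(411×10⁻⁹) = 4.833×10⁻¹⁹ J.
Energy delivered: (0.732 W)(544.8 s) = 398.8 J.
Photons incident: 398.8 / 4.833×10⁻¹⁹ = 8.252×10²⁰, i.e. 8.252×10²⁰/6.022×10²³ = 0.001370 mol.
Φ = 1.35×10⁻⁵ mol / 0.001370 mol photons = 0.0099.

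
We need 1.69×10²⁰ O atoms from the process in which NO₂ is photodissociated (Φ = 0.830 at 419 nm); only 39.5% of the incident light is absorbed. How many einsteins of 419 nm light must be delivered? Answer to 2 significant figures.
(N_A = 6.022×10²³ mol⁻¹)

8.6×10⁻⁴ einstein

Product: 1.69×10²⁰ / 6.022×10²³ = 2.806×10⁻⁴ mol.
Photons that must be absorbed: 2.806×10⁻⁴ / 0.830 = 3.381×10⁻⁴ mol.
Incident photons needed: 3.381×10⁻⁴ / 0.395 = 8.559×10⁻⁴ mol.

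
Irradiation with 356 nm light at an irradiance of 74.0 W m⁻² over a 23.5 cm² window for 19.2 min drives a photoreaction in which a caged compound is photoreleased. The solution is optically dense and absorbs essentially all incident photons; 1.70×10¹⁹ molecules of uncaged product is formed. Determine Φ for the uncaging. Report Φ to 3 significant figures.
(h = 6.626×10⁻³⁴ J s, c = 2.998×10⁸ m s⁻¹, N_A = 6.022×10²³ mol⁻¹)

Product: 1.70×10¹⁹ / 6.022×10²³ = 2.823×10⁻⁵ mol.
Photon energy at 356 nm: hc/λ = (6.626×10⁻³⁴)(2.998×10⁸)/(356×10⁻⁹) = 5.580×10⁻¹⁹ J.
Energy delivered: (74.0 W m⁻²)(23.5×10⁻⁴ m²)(1152 s) = 200.3 J.
Photons incident: 200.3 / 5.580×10⁻¹⁹ = 3.590×10²⁰, i.e. 3.590×10²⁰/6.022×10²³ = 5.961×10⁻⁴ mol.
Φ = 2.823×10⁻⁵ mol / 5.961×10⁻⁴ mol photons = 0.0474.

Φ = 0.0474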